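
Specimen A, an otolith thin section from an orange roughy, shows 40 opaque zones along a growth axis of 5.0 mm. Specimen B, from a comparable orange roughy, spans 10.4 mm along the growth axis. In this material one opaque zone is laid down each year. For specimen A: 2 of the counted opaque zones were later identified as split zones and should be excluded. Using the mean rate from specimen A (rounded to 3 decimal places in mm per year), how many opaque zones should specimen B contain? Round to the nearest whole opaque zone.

79 opaque zones

Specimen A: adjusted count: 40 − 2 = 38 opaque zones.
A: 5.0 mm over 38 years gives 5.0 / 38 ≈ 0.132 mm per year.
Specimen B: 10.4 mm / 0.132 mm per year = 78.79 years ≈ 79 opaque zones.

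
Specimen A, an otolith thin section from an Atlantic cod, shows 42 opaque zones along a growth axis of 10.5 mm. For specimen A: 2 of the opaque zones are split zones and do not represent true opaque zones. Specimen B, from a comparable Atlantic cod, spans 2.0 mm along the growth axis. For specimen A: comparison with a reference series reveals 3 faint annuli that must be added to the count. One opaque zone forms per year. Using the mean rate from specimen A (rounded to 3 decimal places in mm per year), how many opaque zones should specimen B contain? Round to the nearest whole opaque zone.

8 opaque zones

Specimen A: after corrections the count is 42 − 2 + 3 = 43 opaque zones.
A: Mean rate = 10.5 mm / 43 years ≈ 0.244 mm per year.
Specimen B: 2.0 mm / 0.244 mm per year = 8.20 years ≈ 8 opaque zones.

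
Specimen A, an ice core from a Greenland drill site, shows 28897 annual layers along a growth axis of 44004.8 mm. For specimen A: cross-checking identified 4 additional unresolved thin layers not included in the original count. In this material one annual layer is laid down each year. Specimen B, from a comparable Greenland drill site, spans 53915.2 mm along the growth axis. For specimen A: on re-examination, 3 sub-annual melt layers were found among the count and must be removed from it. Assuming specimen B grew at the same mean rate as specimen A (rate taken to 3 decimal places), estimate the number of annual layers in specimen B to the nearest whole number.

35401 annual layers

Specimen A: correcting the raw count gives 28897 − 3 + 4 = 28898 true annual layers.
A: Extension rate ≈ 44004.8 / 28898 = 1.523 mm per year.
B spans 53915.2 / 1.523 = 35400.66 years ≈ 35401 annual layers.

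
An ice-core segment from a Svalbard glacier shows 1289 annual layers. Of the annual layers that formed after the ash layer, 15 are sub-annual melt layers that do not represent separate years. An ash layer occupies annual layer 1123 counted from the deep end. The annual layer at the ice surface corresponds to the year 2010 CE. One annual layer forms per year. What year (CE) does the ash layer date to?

1859 CE

1289 − 1123 = 166 annual layers lie beyond the ash layer toward the ice surface.
Removing the 15 false annual layers leaves 166 − 15 = 151 true annual layers beyond the ash layer.
2010 − 151 = 1859 CE.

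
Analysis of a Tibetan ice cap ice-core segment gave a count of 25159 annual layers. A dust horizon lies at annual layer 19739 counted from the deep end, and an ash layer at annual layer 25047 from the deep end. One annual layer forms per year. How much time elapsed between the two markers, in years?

The two markers are separated by 25047 − 19739 = 5308 annual layers.
At one annual layer per year, 5308 years elapsed between them.

5308 yr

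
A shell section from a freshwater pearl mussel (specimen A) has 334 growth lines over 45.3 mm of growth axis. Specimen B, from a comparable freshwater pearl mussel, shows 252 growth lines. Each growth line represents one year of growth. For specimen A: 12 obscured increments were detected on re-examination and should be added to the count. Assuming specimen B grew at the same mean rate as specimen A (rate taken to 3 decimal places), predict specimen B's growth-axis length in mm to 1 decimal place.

33.0 mm

Specimen A: correcting the raw count gives 334 + 12 = 346 true growth lines.
A: Mean rate = 45.3 mm / 346 years ≈ 0.131 mm/year.
Length of B = 0.131 × 252 = 33.0 mm.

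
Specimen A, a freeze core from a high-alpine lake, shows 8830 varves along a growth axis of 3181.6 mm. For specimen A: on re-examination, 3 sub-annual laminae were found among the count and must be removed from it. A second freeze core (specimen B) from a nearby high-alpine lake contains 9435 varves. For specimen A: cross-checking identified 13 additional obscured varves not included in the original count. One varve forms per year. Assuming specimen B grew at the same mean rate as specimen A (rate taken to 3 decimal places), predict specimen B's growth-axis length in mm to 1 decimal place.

Specimen A: adjusted count: 8830 − 3 + 13 = 8840 varves.
A: Mean rate = 3181.6 mm / 8840 years ≈ 0.360 mm per year.
For B, 0.360 mm/year × 9435 years = 3396.6 mm.

3396.6 mm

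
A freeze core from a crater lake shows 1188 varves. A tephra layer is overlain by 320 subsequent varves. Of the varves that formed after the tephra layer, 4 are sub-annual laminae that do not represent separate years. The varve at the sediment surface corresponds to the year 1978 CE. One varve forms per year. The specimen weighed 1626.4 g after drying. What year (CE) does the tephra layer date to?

There are 320 varves younger than the tephra layer.
320 − 4 false = 316 true varves after the tephra layer.
1978 − 316 = 1662 CE.

1662 CE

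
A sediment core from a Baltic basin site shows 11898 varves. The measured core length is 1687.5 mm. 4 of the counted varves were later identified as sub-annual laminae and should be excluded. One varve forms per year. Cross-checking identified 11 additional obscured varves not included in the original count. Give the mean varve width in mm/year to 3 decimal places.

After corrections the count is 11898 − 4 + 11 = 11905 varves.
Mean rate = 1687.5 mm / 11905 years ≈ 0.142 mm/year.

0.142 mm/year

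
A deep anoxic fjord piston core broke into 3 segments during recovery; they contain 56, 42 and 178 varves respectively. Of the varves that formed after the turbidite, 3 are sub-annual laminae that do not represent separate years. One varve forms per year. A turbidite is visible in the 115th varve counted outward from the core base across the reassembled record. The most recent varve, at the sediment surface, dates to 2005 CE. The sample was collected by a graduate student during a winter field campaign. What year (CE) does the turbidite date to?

Total varves = 56 + 42 + 178 = 276.
The turbidite sits at varve 115 from the core base, so 276 − 115 = 161 varves formed after it.
Excluding 3 false varves: 161 − 3 = 158.
The varve at the sediment surface is 2005 CE, so the turbidite dates to 2005 − 158 = 1847 CE.

1847 CE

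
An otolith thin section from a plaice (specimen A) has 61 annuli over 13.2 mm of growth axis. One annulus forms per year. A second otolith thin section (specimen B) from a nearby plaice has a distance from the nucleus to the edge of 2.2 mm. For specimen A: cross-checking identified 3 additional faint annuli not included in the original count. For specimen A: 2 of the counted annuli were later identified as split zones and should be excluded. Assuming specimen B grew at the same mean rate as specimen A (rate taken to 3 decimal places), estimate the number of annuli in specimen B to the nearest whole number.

10 annuli

Specimen A: after corrections the count is 61 − 2 + 3 = 62 annuli.
A: 13.2 mm over 62 years gives 13.2 / 62 ≈ 0.213 mm per year.
B spans 2.2 / 0.213 = 10.33 years ≈ 10 annuli.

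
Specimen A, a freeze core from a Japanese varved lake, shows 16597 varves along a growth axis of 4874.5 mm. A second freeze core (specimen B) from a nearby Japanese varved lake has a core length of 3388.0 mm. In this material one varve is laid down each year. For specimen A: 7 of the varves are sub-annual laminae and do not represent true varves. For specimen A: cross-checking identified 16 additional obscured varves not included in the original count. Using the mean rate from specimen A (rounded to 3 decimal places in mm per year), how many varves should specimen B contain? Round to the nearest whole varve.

Specimen A: correcting the raw count gives 16597 − 7 + 16 = 16606 true varves.
A: 4874.5 mm over 16606 years gives 4874.5 / 16606 ≈ 0.294 mm per year.
Specimen B: 3388.0 mm / 0.294 mm per year = 11523.81 years ≈ 11524 varves.

11524 varves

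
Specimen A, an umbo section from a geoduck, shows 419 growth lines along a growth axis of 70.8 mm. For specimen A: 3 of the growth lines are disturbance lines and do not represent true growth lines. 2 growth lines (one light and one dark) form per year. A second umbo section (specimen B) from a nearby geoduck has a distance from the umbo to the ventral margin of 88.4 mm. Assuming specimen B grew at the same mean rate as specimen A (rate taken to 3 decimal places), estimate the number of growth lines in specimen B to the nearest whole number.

520 growth lines

Specimen A: true growth line count = 419 − 3 = 416.
Specimen A: with 2 growth lines per year, 416 / 2 = 208 years.
A: 70.8 mm over 208 years gives 70.8 / 208 ≈ 0.340 mm per year.
Specimen B: 88.4 mm / 0.340 mm per year = 260.00 years; at 2 growth lines per year that is 260.00 × 2 ≈ 520 growth lines.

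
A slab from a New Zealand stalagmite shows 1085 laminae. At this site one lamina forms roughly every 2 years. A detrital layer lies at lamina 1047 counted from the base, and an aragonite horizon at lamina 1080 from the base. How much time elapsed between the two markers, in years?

66 yr

Separation: 1080 − 1047 = 33 laminae.
At 2 years per lamina, 33 × 2 = 66 years.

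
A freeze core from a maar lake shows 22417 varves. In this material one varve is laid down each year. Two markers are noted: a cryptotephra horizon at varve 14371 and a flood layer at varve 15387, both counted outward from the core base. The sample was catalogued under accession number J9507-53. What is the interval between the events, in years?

Separation: 15387 − 14371 = 1016 varves.
At one varve per year, 1016 years elapsed between them.

1016 years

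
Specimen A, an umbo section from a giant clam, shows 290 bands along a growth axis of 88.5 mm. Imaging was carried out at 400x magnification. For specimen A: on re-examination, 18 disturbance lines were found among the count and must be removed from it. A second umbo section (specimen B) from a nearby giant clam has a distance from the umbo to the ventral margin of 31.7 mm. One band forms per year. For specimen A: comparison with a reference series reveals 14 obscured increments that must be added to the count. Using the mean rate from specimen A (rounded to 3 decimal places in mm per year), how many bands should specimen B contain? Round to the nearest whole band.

Specimen A: true band count = 290 − 18 + 14 = 286.
A: Mean rate = 88.5 mm / 286 years ≈ 0.309 mm/year.
For B, 31.7 / 0.309 = 102.59 years ≈ 103 bands.

103 bands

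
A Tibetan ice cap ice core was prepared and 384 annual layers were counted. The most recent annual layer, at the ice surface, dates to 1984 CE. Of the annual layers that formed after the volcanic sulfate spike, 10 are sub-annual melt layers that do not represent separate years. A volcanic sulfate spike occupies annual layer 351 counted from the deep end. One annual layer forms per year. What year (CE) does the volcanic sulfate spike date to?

The volcanic sulfate spike sits at annual layer 351 from the deep end, so 384 − 351 = 33 annual layers formed after it.
33 − 10 false = 23 true annual layers after the volcanic sulfate spike.
The annual layer at the ice surface is 1984 CE, so the volcanic sulfate spike dates to 1984 − 23 = 1961 CE.

1961 CE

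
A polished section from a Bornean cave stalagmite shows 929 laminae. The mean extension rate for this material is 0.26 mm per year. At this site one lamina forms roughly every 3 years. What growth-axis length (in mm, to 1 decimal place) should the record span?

724.6 mm

929 laminae at 3 years each span 929 × 3 = 2787 years.
2787 years at 0.26 mm/year gives 0.26 × 2787 = 724.6 mm.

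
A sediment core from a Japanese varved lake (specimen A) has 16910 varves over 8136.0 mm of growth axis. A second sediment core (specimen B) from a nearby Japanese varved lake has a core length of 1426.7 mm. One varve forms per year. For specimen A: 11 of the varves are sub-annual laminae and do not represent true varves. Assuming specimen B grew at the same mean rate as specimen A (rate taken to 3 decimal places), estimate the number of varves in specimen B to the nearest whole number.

2966 varves

Specimen A: after corrections the count is 16910 − 11 = 16899 varves.
A: Extension rate ≈ 8136.0 / 16899 = 0.481 mm/yr.
B spans 1426.7 / 0.481 = 2966.11 years ≈ 2966 varves.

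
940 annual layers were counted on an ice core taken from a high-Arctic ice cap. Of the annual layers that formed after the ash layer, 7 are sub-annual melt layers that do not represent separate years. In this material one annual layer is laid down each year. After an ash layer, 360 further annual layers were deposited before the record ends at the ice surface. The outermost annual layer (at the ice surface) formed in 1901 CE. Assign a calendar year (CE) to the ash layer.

There are 360 annual layers younger than the ash layer.
360 − 7 false = 353 true annual layers after the ash layer.
1901 − 353 = 1548 CE.

1548 CE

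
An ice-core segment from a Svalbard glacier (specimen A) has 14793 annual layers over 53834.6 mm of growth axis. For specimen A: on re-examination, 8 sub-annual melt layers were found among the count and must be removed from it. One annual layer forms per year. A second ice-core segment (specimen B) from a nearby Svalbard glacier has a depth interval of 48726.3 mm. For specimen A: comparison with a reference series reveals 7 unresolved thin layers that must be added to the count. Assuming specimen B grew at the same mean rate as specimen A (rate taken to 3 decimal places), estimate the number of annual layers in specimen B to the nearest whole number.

13390 annual layers

Specimen A: after corrections the count is 14793 − 8 + 7 = 14792 annual layers.
A: 53834.6 mm over 14792 years gives 53834.6 / 14792 ≈ 3.639 mm/yr.
For B, 48726.3 / 3.639 = 13390.02 years ≈ 13390 annual layers.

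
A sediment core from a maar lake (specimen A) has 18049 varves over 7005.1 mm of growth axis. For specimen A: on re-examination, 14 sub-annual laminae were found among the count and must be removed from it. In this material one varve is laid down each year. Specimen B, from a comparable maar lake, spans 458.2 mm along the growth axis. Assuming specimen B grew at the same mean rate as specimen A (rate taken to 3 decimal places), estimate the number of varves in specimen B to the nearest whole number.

1181 varves

Specimen A: correcting the raw count gives 18049 − 14 = 18035 true varves.
A: Extension rate ≈ 7005.1 / 18035 = 0.388 mm/yr.
For B, 458.2 / 0.388 = 1180.93 years ≈ 1181 varves.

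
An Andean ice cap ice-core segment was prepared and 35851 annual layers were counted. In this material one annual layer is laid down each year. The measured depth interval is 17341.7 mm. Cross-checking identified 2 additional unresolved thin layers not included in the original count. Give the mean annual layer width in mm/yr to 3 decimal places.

0.484 mm/yr

After corrections the count is 35851 + 2 = 35853 annual layers.
17341.7 mm over 35853 years gives 17341.7 / 35853 ≈ 0.484 mm/yr.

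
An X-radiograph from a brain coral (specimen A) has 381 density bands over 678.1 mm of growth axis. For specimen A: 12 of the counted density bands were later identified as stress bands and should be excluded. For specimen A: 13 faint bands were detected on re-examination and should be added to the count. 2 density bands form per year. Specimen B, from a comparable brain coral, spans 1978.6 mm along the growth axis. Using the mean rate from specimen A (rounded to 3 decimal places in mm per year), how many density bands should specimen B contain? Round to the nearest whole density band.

1115 density bands

Specimen A: after corrections the count is 381 − 12 + 13 = 382 density bands.
Specimen A: 382 density bands at 2 per year is 382 / 2 = 191 years.
A: Extension rate ≈ 678.1 / 191 = 3.550 mm per year.
For B, 1978.6 / 3.550 = 557.35 years; at 2 density bands per year that is 557.35 × 2 ≈ 1115 density bands.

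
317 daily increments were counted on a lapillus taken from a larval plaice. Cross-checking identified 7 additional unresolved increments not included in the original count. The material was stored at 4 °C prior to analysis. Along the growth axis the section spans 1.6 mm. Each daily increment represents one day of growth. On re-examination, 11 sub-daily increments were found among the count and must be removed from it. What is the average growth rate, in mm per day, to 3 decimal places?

0.005 mm per day

Adjusted count: 317 − 11 + 7 = 313 daily increments.
Extension rate ≈ 1.6 / 313 = 0.005 mm per day.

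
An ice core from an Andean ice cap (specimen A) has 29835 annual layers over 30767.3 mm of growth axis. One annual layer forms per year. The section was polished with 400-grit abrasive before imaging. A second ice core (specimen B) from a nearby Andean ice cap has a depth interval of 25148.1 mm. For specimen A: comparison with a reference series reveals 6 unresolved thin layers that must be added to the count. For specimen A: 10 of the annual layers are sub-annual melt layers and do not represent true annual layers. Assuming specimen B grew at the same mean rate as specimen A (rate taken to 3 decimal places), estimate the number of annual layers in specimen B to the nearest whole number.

24392 annual layers

Specimen A: true annual layer count = 29835 − 10 + 6 = 29831.
A: Extension rate ≈ 30767.3 / 29831 = 1.031 mm per year.
B spans 25148.1 / 1.031 = 24391.95 years ≈ 24392 annual layers.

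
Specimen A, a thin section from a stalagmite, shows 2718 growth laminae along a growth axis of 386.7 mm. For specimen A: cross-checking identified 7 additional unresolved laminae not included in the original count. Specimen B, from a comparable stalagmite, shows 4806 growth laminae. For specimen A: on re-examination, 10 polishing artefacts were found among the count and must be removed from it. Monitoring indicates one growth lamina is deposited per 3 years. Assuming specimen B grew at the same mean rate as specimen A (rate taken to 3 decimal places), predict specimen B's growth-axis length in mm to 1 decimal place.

Specimen A: correcting the raw count gives 2718 − 10 + 7 = 2715 true growth laminae.
Specimen A: multiplying by 3 years per growth lamina: 2715 × 3 = 8145 years.
A: 386.7 mm over 8145 years gives 386.7 / 8145 ≈ 0.047 mm/year.
Specimen B: at 3 years per growth lamina, 4806 × 3 = 14418 years. Length of B = 0.047 × 14418 = 677.6 mm.

677.6 mm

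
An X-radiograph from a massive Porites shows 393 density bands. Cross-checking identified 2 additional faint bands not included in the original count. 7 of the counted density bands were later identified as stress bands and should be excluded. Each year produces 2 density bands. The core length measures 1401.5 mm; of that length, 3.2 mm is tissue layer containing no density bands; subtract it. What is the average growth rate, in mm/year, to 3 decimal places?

7.208 mm/year

Correcting the raw count gives 393 − 7 + 2 = 388 true density bands.
Dividing by 2 density bands per year: 388 / 2 = 194 years.
The growth record spans 1401.5 − 3.2 = 1398.3 mm.
1398.3 mm over 194 years gives 1398.3 / 194 ≈ 7.208 mm/year.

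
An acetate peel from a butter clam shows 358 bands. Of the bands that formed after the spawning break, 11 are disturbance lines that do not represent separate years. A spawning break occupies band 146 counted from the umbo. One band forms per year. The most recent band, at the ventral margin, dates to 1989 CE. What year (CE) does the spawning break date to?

Between band 146 and the ventral margin there are 358 − 146 = 212 bands.
212 − 11 false = 201 true bands after the spawning break.
1989 − 201 = 1788 CE.

1788 CE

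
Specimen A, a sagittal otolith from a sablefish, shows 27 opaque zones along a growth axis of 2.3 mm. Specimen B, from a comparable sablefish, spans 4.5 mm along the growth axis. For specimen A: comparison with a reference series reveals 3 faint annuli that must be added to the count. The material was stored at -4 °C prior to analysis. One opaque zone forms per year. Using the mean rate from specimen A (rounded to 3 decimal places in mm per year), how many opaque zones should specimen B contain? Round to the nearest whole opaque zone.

58 opaque zones

Specimen A: after corrections the count is 27 + 3 = 30 opaque zones.
A: Mean rate = 2.3 mm / 30 years ≈ 0.077 mm/yr.
For B, 4.5 / 0.077 = 58.44 years ≈ 58 opaque zones.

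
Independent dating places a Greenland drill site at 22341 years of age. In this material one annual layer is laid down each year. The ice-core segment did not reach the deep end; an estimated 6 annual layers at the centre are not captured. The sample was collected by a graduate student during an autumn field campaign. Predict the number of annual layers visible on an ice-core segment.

Expected annual layers over 22341 years: 22341.
Subtracting the 6 annual layers not captured gives 22341 − 6 = 22335 annual layers in the record.

22335 annual layers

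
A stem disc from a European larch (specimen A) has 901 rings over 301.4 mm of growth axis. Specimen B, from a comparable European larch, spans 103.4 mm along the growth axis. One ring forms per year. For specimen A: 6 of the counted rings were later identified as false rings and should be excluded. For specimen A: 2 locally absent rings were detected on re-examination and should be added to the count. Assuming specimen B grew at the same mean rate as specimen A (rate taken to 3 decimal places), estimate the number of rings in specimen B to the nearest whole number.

308 rings

Specimen A: correcting the raw count gives 901 − 6 + 2 = 897 true rings.
A: Extension rate ≈ 301.4 / 897 = 0.336 mm/year.
For B, 103.4 / 0.336 = 307.74 years ≈ 308 rings.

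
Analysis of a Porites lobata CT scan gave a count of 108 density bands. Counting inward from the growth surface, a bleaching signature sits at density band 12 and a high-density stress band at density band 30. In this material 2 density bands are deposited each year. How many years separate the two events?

Separation: 30 − 12 = 18 density bands.
18 density bands at 2 per year is 18 / 2 = 9 years.

9 years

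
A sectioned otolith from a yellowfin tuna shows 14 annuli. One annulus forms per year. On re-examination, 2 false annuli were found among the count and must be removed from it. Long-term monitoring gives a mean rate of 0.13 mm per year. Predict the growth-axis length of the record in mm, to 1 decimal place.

After corrections the count is 14 − 2 = 12 annuli.
Length ≈ 0.13 × 12 = 1.6 mm.

1.6 mm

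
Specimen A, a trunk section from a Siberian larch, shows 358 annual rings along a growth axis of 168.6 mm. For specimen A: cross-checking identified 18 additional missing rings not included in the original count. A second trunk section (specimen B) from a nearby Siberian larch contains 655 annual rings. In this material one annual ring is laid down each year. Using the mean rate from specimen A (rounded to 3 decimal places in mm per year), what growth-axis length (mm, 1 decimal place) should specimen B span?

Specimen A: correcting the raw count gives 358 + 18 = 376 true annual rings.
A: 168.6 mm over 376 years gives 168.6 / 376 ≈ 0.448 mm/yr.
Length of B = 0.448 × 655 = 293.4 mm.

293.4 mm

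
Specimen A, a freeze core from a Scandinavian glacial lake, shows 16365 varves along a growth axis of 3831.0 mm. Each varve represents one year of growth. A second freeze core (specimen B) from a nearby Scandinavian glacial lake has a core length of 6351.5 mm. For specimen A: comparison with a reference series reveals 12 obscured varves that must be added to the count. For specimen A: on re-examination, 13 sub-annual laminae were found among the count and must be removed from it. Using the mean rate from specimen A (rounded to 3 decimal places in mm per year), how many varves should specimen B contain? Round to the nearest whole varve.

Specimen A: after corrections the count is 16365 − 13 + 12 = 16364 varves.
A: Extension rate ≈ 3831.0 / 16364 = 0.234 mm/year.
For B, 6351.5 / 0.234 = 27143.16 years ≈ 27143 varves.

27143 varves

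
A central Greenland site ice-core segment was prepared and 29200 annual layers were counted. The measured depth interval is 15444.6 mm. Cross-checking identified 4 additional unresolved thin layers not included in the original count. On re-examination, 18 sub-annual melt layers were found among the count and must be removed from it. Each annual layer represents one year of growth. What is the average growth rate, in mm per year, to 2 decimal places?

True annual layer count = 29200 − 18 + 4 = 29186.
Extension rate ≈ 15444.6 / 29186 = 0.53 mm per year.

0.53 mm per year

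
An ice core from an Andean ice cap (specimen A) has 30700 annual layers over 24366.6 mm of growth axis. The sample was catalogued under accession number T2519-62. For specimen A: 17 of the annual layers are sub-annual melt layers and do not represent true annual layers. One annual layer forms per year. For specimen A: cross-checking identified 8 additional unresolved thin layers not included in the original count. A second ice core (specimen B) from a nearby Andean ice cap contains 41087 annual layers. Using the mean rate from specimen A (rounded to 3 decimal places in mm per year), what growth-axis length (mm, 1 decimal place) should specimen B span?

32623.1 mm

Specimen A: after corrections the count is 30700 − 17 + 8 = 30691 annual layers.
A: 24366.6 mm over 30691 years gives 24366.6 / 30691 ≈ 0.794 mm/year.
Length of B = 0.794 × 41087 = 32623.1 mm.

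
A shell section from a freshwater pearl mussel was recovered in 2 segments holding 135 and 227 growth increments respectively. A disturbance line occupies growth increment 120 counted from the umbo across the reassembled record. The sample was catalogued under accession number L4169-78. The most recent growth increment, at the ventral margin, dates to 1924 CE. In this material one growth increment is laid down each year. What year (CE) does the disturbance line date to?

1682 CE

Total growth increments = 135 + 227 = 362.
The disturbance line sits at growth increment 120 from the umbo, so 362 − 120 = 242 growth increments formed after it.
1924 − 242 = 1682 CE.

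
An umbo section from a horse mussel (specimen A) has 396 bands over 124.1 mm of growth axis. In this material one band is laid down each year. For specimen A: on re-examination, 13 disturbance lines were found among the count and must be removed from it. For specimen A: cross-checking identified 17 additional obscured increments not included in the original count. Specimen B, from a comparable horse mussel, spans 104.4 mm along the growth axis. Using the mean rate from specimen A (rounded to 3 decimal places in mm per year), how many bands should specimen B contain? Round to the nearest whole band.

337 bands

Specimen A: correcting the raw count gives 396 − 13 + 17 = 400 true bands.
A: 124.1 mm over 400 years gives 124.1 / 400 ≈ 0.310 mm/year.
Specimen B: 104.4 mm / 0.310 mm per year = 336.77 years ≈ 337 bands.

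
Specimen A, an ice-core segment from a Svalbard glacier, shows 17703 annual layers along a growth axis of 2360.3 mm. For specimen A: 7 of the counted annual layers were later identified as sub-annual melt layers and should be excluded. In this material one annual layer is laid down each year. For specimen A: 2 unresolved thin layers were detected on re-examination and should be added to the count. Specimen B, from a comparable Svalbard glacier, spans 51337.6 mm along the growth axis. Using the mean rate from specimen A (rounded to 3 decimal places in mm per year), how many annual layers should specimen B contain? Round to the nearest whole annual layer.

385997 annual layers

Specimen A: correcting the raw count gives 17703 − 7 + 2 = 17698 true annual layers.
A: Mean rate = 2360.3 mm / 17698 years ≈ 0.133 mm per year.
Specimen B: 51337.6 mm / 0.133 mm per year = 385996.99 years ≈ 385997 annual layers.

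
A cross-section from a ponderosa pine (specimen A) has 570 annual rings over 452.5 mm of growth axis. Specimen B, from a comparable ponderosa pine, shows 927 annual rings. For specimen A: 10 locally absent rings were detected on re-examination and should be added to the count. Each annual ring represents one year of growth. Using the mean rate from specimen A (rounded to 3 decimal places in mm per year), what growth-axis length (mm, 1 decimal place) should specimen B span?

Specimen A: adjusted count: 570 + 10 = 580 annual rings.
A: Extension rate ≈ 452.5 / 580 = 0.780 mm per year.
Length of B = 0.780 × 927 = 723.1 mm.

723.1 mm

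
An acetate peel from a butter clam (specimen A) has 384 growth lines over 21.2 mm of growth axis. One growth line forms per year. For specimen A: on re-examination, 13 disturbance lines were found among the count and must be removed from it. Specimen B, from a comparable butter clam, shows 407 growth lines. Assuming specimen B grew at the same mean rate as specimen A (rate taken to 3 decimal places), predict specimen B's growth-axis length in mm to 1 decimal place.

23.2 mm

Specimen A: adjusted count: 384 − 13 = 371 growth lines.
A: Mean rate = 21.2 mm / 371 years ≈ 0.057 mm/yr.
For B, 0.057 mm/year × 407 years = 23.2 mm.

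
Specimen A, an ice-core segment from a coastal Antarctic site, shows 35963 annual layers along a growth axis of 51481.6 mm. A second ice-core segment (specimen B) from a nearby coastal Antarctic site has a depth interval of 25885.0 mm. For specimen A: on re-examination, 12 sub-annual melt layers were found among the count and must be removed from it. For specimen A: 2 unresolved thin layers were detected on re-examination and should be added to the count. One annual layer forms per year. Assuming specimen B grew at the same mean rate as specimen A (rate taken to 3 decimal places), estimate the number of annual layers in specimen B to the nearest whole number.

Specimen A: after corrections the count is 35963 − 12 + 2 = 35953 annual layers.
A: Extension rate ≈ 51481.6 / 35953 = 1.432 mm/yr.
B spans 25885.0 / 1.432 = 18076.12 years ≈ 18076 annual layers.

18076 annual layers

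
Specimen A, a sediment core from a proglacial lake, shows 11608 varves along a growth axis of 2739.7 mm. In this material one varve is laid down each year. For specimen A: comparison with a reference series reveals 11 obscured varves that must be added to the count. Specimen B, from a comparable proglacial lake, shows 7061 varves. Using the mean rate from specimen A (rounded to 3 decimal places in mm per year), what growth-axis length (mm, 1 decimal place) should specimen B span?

Specimen A: true varve count = 11608 + 11 = 11619.
A: 2739.7 mm over 11619 years gives 2739.7 / 11619 ≈ 0.236 mm/yr.
B's length ≈ 0.236 × 7061 = 1666.4 mm.

1666.4 mm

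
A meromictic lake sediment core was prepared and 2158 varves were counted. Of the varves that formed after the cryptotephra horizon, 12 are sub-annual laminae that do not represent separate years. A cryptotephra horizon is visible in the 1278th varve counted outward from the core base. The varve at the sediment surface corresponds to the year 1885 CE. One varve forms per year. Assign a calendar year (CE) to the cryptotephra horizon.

1017 CE

The cryptotephra horizon sits at varve 1278 from the core base, so 2158 − 1278 = 880 varves formed after it.
880 − 12 false = 868 true varves after the cryptotephra horizon.
Counting back 868 years from 1885 CE places the cryptotephra horizon in 1885 − 868 = 1017 CE.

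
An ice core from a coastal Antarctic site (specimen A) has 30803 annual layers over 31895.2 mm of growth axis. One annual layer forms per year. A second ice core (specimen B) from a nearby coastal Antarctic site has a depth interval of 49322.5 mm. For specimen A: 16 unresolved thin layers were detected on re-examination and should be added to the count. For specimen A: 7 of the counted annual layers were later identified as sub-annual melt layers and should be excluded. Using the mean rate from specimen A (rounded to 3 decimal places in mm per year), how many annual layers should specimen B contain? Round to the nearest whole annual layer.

47655 annual layers

Specimen A: true annual layer count = 30803 − 7 + 16 = 30812.
A: 31895.2 mm over 30812 years gives 31895.2 / 30812 ≈ 1.035 mm/year.
B spans 49322.5 / 1.035 = 47654.59 years ≈ 47655 annual layers.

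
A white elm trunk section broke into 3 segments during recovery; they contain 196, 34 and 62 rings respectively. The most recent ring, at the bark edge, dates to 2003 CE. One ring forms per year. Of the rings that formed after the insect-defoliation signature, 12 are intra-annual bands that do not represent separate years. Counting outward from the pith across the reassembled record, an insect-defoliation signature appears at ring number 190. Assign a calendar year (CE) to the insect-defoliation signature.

Total rings = 196 + 34 + 62 = 292.
Between ring 190 and the bark edge there are 292 − 190 = 102 rings.
Removing the 12 false rings leaves 102 − 12 = 90 true rings beyond the insect-defoliation signature.
2003 − 90 = 1913 CE.

1913 CE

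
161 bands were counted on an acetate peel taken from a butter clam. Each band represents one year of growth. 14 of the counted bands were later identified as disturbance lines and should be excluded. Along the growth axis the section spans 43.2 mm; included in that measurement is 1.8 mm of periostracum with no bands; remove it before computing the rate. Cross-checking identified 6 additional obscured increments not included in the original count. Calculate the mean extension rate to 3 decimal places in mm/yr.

Adjusted count: 161 − 14 + 6 = 153 bands.
Removing the 1.8 mm offcut leaves 43.2 − 1.8 = 41.4 mm.
Extension rate ≈ 41.4 / 153 = 0.271 mm/yr.

0.271 mm/yr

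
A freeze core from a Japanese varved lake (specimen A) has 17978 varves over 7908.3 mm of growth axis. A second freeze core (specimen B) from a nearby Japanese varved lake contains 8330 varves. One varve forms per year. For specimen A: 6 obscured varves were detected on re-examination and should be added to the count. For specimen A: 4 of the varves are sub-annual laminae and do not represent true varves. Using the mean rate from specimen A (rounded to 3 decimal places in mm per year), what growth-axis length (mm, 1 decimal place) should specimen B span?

Specimen A: true varve count = 17978 − 4 + 6 = 17980.
A: Mean rate = 7908.3 mm / 17980 years ≈ 0.440 mm per year.
B's length ≈ 0.440 × 8330 = 3665.2 mm.

3665.2 mm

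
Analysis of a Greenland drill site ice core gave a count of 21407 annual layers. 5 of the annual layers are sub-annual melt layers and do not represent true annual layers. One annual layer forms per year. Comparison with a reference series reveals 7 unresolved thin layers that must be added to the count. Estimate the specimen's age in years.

21409 years

After corrections the count is 21407 − 5 + 7 = 21409 annual layers.
One annual layer per year makes the duration 21409 years.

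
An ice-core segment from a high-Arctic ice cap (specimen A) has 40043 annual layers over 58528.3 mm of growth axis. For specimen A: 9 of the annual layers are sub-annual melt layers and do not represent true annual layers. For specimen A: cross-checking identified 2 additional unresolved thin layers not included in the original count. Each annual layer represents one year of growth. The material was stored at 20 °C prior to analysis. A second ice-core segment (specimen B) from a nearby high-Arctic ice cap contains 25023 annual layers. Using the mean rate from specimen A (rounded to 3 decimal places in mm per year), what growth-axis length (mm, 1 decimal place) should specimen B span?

36583.6 mm

Specimen A: adjusted count: 40043 − 9 + 2 = 40036 annual layers.
A: Extension rate ≈ 58528.3 / 40036 = 1.462 mm per year.
For B, 1.462 mm/year × 25023 years = 36583.6 mm.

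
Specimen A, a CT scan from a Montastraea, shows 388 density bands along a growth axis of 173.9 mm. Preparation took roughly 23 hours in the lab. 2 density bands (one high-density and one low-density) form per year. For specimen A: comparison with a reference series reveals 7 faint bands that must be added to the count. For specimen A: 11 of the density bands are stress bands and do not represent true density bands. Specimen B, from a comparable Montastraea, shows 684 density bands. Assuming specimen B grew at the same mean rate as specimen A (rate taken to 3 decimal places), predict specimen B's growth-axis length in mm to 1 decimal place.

309.9 mm

Specimen A: after corrections the count is 388 − 11 + 7 = 384 density bands.
Specimen A: dividing by 2 density bands per year: 384 / 2 = 192 years.
A: Extension rate ≈ 173.9 / 192 = 0.906 mm per year.
Specimen B: dividing by 2 density bands per year: 684 / 2 = 342 years. For B, 0.906 mm/year × 342 years = 309.9 mm.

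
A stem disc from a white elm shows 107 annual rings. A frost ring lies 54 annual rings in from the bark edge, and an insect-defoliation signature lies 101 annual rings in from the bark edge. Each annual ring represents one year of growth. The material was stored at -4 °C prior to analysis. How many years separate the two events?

47 years

The two markers are separated by 101 − 54 = 47 annual rings.
At one annual ring per year, 47 years elapsed between them.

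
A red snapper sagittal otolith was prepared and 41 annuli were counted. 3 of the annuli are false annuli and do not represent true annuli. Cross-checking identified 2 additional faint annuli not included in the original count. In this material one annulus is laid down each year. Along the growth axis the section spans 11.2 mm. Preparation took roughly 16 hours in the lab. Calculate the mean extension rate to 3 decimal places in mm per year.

0.280 mm per year

Adjusted count: 41 − 3 + 2 = 40 annuli.
Extension rate ≈ 11.2 / 40 = 0.280 mm per year.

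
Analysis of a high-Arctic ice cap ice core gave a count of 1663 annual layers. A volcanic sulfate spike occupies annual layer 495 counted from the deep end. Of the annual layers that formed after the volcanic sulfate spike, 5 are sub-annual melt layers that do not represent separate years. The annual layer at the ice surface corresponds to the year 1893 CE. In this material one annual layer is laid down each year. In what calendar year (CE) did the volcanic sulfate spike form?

The volcanic sulfate spike sits at annual layer 495 from the deep end, so 1663 − 495 = 1168 annual layers formed after it.
1168 − 5 false = 1163 true annual layers after the volcanic sulfate spike.
1893 − 1163 = 730 CE.

730 CE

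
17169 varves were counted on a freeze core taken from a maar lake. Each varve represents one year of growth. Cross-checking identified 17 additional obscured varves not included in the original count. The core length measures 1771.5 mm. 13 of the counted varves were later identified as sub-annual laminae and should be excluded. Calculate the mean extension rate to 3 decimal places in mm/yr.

Correcting the raw count gives 17169 − 13 + 17 = 17173 true varves.
Extension rate ≈ 1771.5 / 17173 = 0.103 mm/yr.

0.103 mm/yr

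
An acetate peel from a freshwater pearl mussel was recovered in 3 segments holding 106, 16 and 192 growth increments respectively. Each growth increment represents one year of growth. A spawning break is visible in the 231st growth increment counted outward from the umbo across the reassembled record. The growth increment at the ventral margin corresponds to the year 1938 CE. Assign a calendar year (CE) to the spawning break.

Total growth increments = 106 + 16 + 192 = 314.
The spawning break sits at growth increment 231 from the umbo, so 314 − 231 = 83 growth increments formed after it.
The growth increment at the ventral margin is 1938 CE, so the spawning break dates to 1938 − 83 = 1855 CE.

1855 CE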